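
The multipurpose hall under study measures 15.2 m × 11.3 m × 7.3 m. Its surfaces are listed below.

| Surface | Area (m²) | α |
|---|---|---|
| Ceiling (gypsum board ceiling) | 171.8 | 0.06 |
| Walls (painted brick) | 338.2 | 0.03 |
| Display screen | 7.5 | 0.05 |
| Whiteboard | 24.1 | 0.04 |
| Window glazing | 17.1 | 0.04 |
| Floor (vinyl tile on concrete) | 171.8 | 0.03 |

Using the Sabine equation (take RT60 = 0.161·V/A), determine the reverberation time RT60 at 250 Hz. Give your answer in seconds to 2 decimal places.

A = Σ Sᵢαᵢ = 171.8×0.06 + 338.2×0.03 + 7.5×0.05 + 24.1×0.04 + 17.1×0.04 + 171.8×0.03 = 27.631 sabins.
Volume V = 15.2 × 11.3 × 7.3 = 1253.848 m³.
Sabine: RT60 = 0.161 × 1253.848 / 27.631 = 7.31 s.

7.31 s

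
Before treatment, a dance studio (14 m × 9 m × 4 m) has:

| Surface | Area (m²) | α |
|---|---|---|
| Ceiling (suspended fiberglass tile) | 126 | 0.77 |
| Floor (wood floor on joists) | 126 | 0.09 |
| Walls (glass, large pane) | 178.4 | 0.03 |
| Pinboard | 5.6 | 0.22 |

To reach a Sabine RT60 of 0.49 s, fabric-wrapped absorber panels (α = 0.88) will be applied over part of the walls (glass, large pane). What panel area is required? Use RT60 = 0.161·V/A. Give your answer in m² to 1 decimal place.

Equivalent absorption area: A₁ = 126·0.77 + 126·0.09 + 178.4·0.03 + 5.6·0.22 = 114.944 m².
Required A₂ = 0.161·504/0.49 = 165.600 sabins.
Absorption to add: 165.600 − 114.944 = 50.656 sabins.
Each m² of panel replacing the walls (glass, large pane) adds (0.88 − 0.03) = 0.85 sabins.
Area = ΔA/Δα = 50.656/0.85 = 59.6 m².

59.6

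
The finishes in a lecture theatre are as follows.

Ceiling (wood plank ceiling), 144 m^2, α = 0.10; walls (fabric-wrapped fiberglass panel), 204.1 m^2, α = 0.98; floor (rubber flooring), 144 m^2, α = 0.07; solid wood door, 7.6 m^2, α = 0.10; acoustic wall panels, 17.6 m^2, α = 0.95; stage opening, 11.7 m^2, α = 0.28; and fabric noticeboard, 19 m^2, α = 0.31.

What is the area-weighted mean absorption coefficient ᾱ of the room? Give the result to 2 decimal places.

S = Σ Sᵢ = 144 + 204.1 + 144 + 7.6 + 17.6 + 11.7 + 19 = 548.0 m^2.
A = 144*0.10 + 204.1*0.98 + 144*0.07 + 7.6*0.10 + 17.6*0.95 + 11.7*0.28 + 19*0.31 = 251.144 sabins.
ᾱ = A/S = 0.46.

0.46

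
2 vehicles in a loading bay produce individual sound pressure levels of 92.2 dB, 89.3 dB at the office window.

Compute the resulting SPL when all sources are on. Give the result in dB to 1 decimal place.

Σ 10^(Lᵢ/10) = 2.511e+09.
Back to dB: 10·log₁₀ Σ = 94.0 dB.

94.0 dB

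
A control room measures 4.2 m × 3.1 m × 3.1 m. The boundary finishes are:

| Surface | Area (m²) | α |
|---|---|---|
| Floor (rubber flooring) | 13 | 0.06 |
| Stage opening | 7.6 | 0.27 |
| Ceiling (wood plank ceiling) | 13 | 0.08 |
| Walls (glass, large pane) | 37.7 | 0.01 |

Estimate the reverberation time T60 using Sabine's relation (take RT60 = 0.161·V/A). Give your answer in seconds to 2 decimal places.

1.53 seconds

Total absorption A = 13×0.06 + 7.6×0.27 + 13×0.08 + 37.7×0.01
  = 0.780 + 2.052 + 1.040 + 0.377 = 4.249 m² sabins.
Room volume: 40.362 m³.
T = 0.161 V/A = 0.161·40.362/4.249 = 1.53 s.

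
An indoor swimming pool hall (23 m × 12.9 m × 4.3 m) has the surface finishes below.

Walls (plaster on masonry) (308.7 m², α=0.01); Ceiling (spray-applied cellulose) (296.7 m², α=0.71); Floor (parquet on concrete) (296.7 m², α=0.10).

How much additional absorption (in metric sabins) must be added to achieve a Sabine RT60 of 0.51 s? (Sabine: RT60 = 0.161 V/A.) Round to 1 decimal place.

159.3 sabins

Total absorption A₁ = 308.7×0.01 + 296.7×0.71 + 296.7×0.10
  = 3.087 + 210.657 + 29.670 = 243.414 m² sabins.
V = 1275.81 m³. Required absorption A₂ = 0.161 × 1275.81 / 0.51 = 402.756 sabins.
Shortfall: 402.756 − 243.414 = 159.3 sabins.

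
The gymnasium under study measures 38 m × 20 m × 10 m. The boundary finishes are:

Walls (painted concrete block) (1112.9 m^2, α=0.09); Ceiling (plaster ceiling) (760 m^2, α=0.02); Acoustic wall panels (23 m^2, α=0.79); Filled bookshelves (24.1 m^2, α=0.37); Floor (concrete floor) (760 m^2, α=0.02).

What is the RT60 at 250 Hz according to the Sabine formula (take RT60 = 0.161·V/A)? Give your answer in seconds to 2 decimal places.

Summing Sᵢαᵢ: 100.161 + 15.200 + 18.170 + 8.917 + 15.200 → A = 157.648 sabins.
V = 38·20·10 = 7600 m³.
Sabine: RT60 = 0.161 × 7600 / 157.648 = 7.76 s.

7.76 seconds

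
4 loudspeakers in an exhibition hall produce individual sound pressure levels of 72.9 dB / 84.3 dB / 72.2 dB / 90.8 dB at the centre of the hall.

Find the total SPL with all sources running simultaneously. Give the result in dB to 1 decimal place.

Sum in the linear (power) domain: Σ 10^(Lᵢ/10) = 10^(72.9/10) + 10^(84.3/10) + 10^(72.2/10) + 10^(90.8/10) = 1.508e+09.
Back to dB: 10·log₁₀ Σ = 91.8 dB.

91.8 dB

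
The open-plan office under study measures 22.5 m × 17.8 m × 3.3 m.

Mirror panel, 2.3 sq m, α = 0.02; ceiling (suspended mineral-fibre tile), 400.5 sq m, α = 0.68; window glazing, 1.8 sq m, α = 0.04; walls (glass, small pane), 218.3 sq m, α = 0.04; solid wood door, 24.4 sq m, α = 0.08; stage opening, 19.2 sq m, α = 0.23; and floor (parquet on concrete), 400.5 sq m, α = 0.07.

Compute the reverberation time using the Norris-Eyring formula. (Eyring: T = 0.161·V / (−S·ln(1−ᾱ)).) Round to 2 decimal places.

Total surface area S = 2.3 + 400.5 + 1.8 + 218.3 + 24.4 + 19.2 + 400.5 = 1067.0 sq m.
Absorption A = 2.3×0.02 + 400.5×0.68 + 1.8×0.04 + 218.3×0.04 + 24.4×0.08 + 19.2×0.23 + 400.5×0.07 = 315.593 sabins.
ᾱ = 315.593 / 1067.0 = 0.2958.
−S·ln(1−ᾱ) = −1067.0 × ln(1 − 0.2958) = 374.189.
V = 22.5 × 17.8 × 3.3 = 1321.65 m³.
T = 0.161·V/[−S·ln(1−ᾱ)] = 0.161·1321.65/374.189 = 0.57 s.

0.57 sec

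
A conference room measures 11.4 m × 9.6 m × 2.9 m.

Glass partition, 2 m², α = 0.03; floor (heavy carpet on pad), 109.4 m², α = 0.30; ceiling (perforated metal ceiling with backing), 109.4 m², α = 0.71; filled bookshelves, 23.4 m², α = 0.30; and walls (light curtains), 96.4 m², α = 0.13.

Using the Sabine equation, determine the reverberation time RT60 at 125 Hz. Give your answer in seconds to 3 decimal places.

0.393 s

Total absorption A = 2·0.03 + 109.4·0.30 + 109.4·0.71 + 23.4·0.30 + 96.4·0.13
  = 0.060 + 32.820 + 77.674 + 7.020 + 12.532 = 130.106 m² sabins.
V = 11.4·9.6·2.9 = 317.376 m³.
T = 0.161 V/A = 0.161·317.376/130.106 = 0.393 s.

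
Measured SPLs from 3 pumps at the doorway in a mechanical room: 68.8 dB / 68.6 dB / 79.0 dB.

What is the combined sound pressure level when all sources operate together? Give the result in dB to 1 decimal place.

79.7 dB

Σ 10^(Lᵢ/10) = 9.426e+07.
L_total = 10·log₁₀(9.426e+07) = 79.7 dB.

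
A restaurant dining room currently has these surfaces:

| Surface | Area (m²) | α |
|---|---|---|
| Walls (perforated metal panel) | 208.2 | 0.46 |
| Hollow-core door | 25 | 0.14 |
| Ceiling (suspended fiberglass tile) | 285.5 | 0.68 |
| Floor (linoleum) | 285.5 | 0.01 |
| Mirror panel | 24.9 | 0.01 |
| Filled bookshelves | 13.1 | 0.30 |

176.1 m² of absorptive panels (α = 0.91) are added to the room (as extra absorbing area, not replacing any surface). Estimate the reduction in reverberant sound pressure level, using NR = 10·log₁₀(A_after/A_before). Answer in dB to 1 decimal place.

A_before = Σ Sᵢαᵢ = 208.2*0.46 + 25*0.14 + 285.5*0.68 + 285.5*0.01 + 24.9*0.01 + 13.1*0.30 = 300.446 sabins.
Added absorption = 176.1 × 0.91 = 160.251 sabins.
New total A_after = 460.697 sabins.
NR = 10·log₁₀(460.697/300.446) = 1.9 dB.

1.9 dB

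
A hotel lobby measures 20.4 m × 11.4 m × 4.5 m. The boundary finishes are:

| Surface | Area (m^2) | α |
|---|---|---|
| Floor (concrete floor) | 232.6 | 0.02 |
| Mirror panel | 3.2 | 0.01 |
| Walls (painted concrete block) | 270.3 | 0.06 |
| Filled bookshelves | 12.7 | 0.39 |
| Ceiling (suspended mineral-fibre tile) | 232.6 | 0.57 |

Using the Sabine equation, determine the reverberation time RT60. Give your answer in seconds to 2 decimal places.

A = Σ Sᵢαᵢ = 232.6×0.02 + 3.2×0.01 + 270.3×0.06 + 12.7×0.39 + 232.6×0.57 = 158.437 sabins.
Room volume: 1046.52 m³.
RT60 = 0.161 · V / A = 0.161 × 1046.52 / 158.437 = 1.06 s.

1.06 seconds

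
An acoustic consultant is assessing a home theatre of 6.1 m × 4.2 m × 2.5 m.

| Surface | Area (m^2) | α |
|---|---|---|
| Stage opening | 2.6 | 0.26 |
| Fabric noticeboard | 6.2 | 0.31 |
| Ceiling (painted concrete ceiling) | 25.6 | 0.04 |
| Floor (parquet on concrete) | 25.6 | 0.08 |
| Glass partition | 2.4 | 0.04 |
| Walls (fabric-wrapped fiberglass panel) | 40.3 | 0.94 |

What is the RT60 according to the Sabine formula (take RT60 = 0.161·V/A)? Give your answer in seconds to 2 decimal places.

Total absorption A = 2.6×0.26 + 6.2×0.31 + 25.6×0.04 + 25.6×0.08 + 2.4×0.04 + 40.3×0.94
  = 0.676 + 1.922 + 1.024 + 2.048 + 0.096 + 37.882 = 43.648 m^2 sabins.
Room volume: 64.05 m³.
RT60 = 0.161 · V / A = 0.161 × 64.05 / 43.648 = 0.24 s.

0.24 s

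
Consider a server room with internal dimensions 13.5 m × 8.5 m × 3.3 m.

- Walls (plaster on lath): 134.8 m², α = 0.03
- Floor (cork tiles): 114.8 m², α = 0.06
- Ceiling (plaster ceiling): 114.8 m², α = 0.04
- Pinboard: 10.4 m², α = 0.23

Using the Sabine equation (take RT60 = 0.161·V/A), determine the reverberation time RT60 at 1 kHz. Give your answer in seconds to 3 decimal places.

Total absorption A = 134.8*0.03 + 114.8*0.06 + 114.8*0.04 + 10.4*0.23
  = 4.044 + 6.888 + 4.592 + 2.392 = 17.916 m² sabins.
Room volume: 378.675 m³.
T = 0.161 V/A = 0.161·378.675/17.916 = 3.403 s.

3.403 seconds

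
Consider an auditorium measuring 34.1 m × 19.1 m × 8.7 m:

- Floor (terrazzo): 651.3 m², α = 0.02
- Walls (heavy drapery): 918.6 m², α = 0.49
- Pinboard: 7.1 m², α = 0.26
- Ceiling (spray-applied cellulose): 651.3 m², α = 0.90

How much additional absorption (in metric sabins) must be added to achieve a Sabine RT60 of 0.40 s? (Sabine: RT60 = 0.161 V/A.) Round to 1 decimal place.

Total absorption A₁ = 651.3·0.02 + 918.6·0.49 + 7.1·0.26 + 651.3·0.90
  = 13.026 + 450.114 + 1.846 + 586.170 = 1051.156 m² sabins.
For T = 0.40 s, need A₂ = 0.161·V/T = 0.161·5666.397/0.40 = 2280.725 sabins.
ΔA = A₂ − A₁ = 2280.725 − 1051.156 = 1229.6 sabins.

1229.6 sabins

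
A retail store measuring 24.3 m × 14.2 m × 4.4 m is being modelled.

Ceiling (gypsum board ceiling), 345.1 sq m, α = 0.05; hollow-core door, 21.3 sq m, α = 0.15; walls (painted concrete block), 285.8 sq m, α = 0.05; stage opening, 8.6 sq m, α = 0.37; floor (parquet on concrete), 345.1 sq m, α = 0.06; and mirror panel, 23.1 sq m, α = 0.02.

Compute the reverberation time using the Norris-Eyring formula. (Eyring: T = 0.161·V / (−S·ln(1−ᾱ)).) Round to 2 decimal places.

S = Σ Sᵢ = 1029.0 sq m.
Absorption A = 345.1×0.05 + 21.3×0.15 + 285.8×0.05 + 8.6×0.37 + 345.1×0.06 + 23.1×0.02 = 59.090 sabins.
ᾱ = 59.090 / 1029.0 = 0.0574.
Eyring denominator: −S ln(1−ᾱ) = 60.828.
V = 24.3 × 14.2 × 4.4 = 1518.264 m³.
RT60 = 0.161 × 1518.264 / 60.828 = 4.02 s.

4.02 s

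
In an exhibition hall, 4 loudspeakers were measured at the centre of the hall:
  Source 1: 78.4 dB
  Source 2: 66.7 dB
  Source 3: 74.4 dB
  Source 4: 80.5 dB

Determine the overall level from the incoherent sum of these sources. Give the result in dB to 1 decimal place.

Sum in the linear (power) domain: Σ 10^(Lᵢ/10) = 10^(78.4/10) + 10^(66.7/10) + 10^(74.4/10) + 10^(80.5/10) = 2.136e+08.
Back to dB: 10·log₁₀ Σ = 83.3 dB.

83.3 dB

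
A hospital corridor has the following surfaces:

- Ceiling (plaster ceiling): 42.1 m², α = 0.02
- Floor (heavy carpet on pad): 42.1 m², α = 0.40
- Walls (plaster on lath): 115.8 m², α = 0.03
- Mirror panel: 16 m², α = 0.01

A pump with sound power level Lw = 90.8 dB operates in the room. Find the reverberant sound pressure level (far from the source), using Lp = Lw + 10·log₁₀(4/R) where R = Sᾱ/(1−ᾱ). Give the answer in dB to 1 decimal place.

83.1 dB

A = 21.316 sabins; S = 216.0 m².
ᾱ = 21.316/216.0 = 0.0987; R = Sᾱ/(1−ᾱ) = 21.316/(1−0.0987) = 23.650 m².
Lp = 90.8 + 10·log₁₀(4/23.650) = 90.8 + (-7.72) = 83.1 dB.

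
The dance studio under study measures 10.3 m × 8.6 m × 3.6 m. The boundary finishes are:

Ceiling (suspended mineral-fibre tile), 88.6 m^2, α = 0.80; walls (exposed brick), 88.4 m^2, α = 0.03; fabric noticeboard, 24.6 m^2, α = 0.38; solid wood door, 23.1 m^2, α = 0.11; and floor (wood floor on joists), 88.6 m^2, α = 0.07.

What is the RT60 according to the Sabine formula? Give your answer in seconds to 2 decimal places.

0.56 seconds

Summing Sᵢαᵢ: 70.880 + 2.652 + 9.348 + 2.541 + 6.202 → A = 91.623 sabins.
Room volume: 318.888 m³.
RT60 = 0.161 · V / A = 0.161 × 318.888 / 91.623 = 0.56 s.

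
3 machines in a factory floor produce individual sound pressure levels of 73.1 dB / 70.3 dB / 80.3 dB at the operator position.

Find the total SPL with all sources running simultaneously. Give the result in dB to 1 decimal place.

Sum in the linear (power) domain: Σ 10^(Lᵢ/10) = 10^(73.1/10) + 10^(70.3/10) + 10^(80.3/10) = 1.383e+08.
L_total = 10·log₁₀(1.383e+08) = 81.4 dB.

81.4 dB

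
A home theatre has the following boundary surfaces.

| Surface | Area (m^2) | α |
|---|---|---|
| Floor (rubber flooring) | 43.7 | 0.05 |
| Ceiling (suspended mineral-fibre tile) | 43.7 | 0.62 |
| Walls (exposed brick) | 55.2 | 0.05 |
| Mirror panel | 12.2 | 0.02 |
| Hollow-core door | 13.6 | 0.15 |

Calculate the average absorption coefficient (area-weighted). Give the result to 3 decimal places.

0.204

S = Σ Sᵢ = 43.7 + 43.7 + 55.2 + 12.2 + 13.6 = 168.4 m^2.
A = 43.7·0.05 + 43.7·0.62 + 55.2·0.05 + 12.2·0.02 + 13.6·0.15 = 34.323 sabins.
ᾱ = 34.323 / 168.4 = 0.204.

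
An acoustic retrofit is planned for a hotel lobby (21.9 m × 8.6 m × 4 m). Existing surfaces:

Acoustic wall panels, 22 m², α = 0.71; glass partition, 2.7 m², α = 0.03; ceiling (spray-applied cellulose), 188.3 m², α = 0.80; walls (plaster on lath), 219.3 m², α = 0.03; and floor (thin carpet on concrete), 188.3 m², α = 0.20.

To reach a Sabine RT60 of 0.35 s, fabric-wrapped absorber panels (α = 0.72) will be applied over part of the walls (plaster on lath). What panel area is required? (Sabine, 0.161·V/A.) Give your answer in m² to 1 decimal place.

197.1

Summing Sᵢαᵢ: 15.620 + 0.081 + 150.640 + 6.579 + 37.660 → A₁ = 210.580 sabins.
Required A₂ = 0.161·753.36/0.35 = 346.546 sabins.
ΔA needed = 346.546 − 210.580 = 135.966 sabins.
Net gain per m²: Δα = 0.72 − 0.03 = 0.69.
Panel area = 135.966 / 0.69 = 197.1 m².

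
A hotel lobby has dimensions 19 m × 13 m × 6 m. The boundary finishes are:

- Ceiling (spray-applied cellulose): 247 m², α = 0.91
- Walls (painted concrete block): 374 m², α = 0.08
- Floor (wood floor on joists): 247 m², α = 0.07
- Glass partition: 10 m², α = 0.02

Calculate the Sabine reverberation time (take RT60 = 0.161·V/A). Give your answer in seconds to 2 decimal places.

0.88 s

Total absorption A = 247×0.91 + 374×0.08 + 247×0.07 + 10×0.02
  = 224.770 + 29.920 + 17.290 + 0.200 = 272.180 m² sabins.
Room volume: 1482 m³.
Sabine: RT60 = 0.161 × 1482 / 272.180 = 0.88 s.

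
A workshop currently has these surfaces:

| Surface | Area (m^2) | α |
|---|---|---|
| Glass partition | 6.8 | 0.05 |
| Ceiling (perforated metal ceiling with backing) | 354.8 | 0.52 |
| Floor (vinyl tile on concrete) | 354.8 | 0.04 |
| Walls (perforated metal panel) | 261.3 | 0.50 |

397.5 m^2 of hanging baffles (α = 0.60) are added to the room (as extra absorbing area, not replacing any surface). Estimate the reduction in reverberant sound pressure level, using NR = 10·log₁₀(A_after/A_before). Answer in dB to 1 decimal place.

2.4 dB

A_before = Σ Sᵢαᵢ = 6.8·0.05 + 354.8·0.52 + 354.8·0.04 + 261.3·0.50 = 329.678 sabins.
Added absorption = 397.5 × 0.60 = 238.500 sabins.
A_after = 329.678 + 238.500 = 568.178 sabins.
NR = 10·log₁₀(568.178/329.678) = 2.4 dB.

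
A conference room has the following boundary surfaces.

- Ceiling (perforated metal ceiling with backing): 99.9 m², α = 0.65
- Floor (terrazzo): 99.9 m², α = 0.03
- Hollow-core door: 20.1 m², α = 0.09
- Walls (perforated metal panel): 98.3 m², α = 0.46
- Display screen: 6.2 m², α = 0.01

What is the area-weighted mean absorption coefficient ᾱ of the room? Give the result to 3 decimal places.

0.355

Total surface area S = 324.4 m².
Σ(Sᵢαᵢ) = 99.9*0.65 + 99.9*0.03 + 20.1*0.09 + 98.3*0.46 + 6.2*0.01 = 115.021.
ᾱ = 115.021 / 324.4 = 0.355.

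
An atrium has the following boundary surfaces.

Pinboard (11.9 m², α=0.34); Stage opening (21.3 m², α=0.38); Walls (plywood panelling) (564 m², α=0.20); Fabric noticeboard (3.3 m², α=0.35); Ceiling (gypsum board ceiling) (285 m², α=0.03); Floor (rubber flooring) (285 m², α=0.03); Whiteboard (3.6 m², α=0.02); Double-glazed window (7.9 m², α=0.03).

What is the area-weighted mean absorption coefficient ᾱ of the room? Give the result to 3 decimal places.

0.121

S = Σ Sᵢ = 11.9 + 21.3 + 564 + 3.3 + 285 + 285 + 3.6 + 7.9 = 1182.0 m².
Σ(Sᵢαᵢ) = 11.9·0.34 + 21.3·0.38 + 564·0.20 + 3.3·0.35 + 285·0.03 + 285·0.03 + 3.6·0.02 + 7.9·0.03 = 143.504.
ᾱ = 143.504 / 1182.0 = 0.121.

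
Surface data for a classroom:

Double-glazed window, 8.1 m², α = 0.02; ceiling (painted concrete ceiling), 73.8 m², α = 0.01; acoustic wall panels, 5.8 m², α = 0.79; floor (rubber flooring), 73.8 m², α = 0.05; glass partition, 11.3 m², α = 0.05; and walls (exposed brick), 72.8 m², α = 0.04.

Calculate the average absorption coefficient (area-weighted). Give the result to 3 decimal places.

0.052

Total surface area S = 245.6 m².
Weighted sum Σ Sα = 12.649.
ᾱ = A/S = 0.052.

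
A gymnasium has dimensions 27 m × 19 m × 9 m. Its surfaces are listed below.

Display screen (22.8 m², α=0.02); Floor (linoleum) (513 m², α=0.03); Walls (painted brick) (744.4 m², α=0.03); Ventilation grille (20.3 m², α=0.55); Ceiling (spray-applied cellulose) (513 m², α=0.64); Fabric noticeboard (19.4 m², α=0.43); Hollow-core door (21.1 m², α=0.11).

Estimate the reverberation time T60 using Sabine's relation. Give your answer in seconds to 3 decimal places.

Summing Sᵢαᵢ: 0.456 + 15.390 + 22.332 + 11.165 + 328.320 + 8.342 + 2.321 → A = 388.326 sabins.
V = 27·19·9 = 4617 m³.
RT60 = 0.161 · V / A = 0.161 × 4617 / 388.326 = 1.914 s.

1.914 s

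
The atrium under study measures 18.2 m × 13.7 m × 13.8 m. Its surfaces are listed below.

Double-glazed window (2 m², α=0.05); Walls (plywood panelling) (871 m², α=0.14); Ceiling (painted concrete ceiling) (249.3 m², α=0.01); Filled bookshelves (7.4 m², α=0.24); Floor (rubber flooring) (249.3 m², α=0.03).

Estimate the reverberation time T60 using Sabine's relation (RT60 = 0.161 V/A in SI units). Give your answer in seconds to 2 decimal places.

Equivalent absorption area: A = 2·0.05 + 871·0.14 + 249.3·0.01 + 7.4·0.24 + 249.3·0.03 = 133.788 m².
Volume V = 18.2 × 13.7 × 13.8 = 3440.892 m³.
T = 0.161 V/A = 0.161·3440.892/133.788 = 4.14 s.

4.14 sec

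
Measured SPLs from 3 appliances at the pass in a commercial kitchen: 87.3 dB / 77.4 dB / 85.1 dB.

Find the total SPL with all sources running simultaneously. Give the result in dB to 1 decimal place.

89.6 dB

Sum in the linear (power) domain: Σ 10^(Lᵢ/10) = 10^(87.3/10) + 10^(77.4/10) + 10^(85.1/10) = 9.156e+08.
Combined level = 10 log₁₀(9.156e+08) = 89.6 dB.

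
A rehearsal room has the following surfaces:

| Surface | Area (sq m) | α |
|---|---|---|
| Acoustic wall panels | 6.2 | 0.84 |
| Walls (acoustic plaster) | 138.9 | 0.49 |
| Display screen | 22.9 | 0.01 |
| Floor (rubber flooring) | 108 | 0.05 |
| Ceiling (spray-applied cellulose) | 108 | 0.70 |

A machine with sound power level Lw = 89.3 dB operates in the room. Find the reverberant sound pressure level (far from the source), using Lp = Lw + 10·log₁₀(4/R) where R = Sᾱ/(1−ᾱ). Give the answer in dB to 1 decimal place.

71.2 dB

A = 154.498 sabins; S = 384.0 sq m.
ᾱ = 0.4023, so room constant R = A/(1−ᾱ) = 258.488 sq m.
Lp = Lw + 10 log₁₀(4/R) = 89.3 -18.10 = 71.2 dB.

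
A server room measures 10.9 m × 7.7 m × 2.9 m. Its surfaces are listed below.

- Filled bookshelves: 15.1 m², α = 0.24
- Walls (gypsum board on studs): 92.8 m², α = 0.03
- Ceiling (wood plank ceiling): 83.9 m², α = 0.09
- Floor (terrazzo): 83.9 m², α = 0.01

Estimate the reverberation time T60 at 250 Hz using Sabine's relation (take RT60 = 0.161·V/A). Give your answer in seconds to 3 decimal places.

2.648 s

Summing Sᵢαᵢ: 3.624 + 2.784 + 7.551 + 0.839 → A = 14.798 sabins.
Room volume: 243.397 m³.
RT60 = 0.161 · V / A = 0.161 × 243.397 / 14.798 = 2.648 s.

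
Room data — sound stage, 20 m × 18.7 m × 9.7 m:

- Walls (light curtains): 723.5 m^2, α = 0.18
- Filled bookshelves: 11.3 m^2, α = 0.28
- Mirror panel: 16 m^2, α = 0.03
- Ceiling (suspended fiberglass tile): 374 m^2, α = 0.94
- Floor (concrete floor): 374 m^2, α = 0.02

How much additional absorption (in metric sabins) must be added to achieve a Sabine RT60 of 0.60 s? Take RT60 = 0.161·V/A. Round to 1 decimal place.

480.5 sabins

Summing Sᵢαᵢ: 130.230 + 3.164 + 0.480 + 351.560 + 7.480 → A₁ = 492.914 sabins.
V = 3627.8 m³. Required absorption A₂ = 0.161 × 3627.8 / 0.60 = 973.460 sabins.
Shortfall: 973.460 − 492.914 = 480.5 sabins.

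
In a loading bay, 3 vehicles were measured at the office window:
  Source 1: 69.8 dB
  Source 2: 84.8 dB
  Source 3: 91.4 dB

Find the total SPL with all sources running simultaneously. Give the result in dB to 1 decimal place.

Sum in the linear (power) domain: Σ 10^(Lᵢ/10) = 10^(69.8/10) + 10^(84.8/10) + 10^(91.4/10) = 1.692e+09.
Back to dB: 10·log₁₀ Σ = 92.3 dB.

92.3 dB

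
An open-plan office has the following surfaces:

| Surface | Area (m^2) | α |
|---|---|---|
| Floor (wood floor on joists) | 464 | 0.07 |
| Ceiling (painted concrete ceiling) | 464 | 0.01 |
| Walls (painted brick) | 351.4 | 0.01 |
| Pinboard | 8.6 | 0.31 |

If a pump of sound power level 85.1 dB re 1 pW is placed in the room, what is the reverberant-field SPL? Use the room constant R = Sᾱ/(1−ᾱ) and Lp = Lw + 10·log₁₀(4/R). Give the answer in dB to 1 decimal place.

A = 43.300 sabins; S = 1288.0 m^2.
ᾱ = 0.0336, so room constant R = A/(1−ᾱ) = 44.805 m^2.
Lp = Lw + 10 log₁₀(4/R) = 85.1 -10.49 = 74.6 dB.

74.6 dB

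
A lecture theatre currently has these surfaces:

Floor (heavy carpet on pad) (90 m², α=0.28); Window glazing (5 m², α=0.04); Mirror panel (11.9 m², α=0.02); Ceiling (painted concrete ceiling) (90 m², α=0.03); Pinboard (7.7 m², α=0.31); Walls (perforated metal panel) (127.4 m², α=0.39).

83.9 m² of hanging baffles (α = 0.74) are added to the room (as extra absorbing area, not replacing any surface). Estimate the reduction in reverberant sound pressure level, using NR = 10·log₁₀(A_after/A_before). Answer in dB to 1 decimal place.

Total absorption A_before = 90*0.28 + 5*0.04 + 11.9*0.02 + 90*0.03 + 7.7*0.31 + 127.4*0.39
  = 25.200 + 0.200 + 0.238 + 2.700 + 2.387 + 49.686 = 80.411 m² sabins.
Added absorption = 83.9 × 0.74 = 62.086 sabins.
A_after = 80.411 + 62.086 = 142.497 sabins.
NR = 10·log₁₀(142.497/80.411) = 2.5 dB.

2.5 dB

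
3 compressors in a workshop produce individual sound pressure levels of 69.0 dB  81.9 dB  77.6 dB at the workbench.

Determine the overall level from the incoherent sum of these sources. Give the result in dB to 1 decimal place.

83.4 dB

Sum in the linear (power) domain: Σ 10^(Lᵢ/10) = 10^(69.0/10) + 10^(81.9/10) + 10^(77.6/10) = 2.204e+08.
Combined level = 10 log₁₀(2.204e+08) = 83.4 dB.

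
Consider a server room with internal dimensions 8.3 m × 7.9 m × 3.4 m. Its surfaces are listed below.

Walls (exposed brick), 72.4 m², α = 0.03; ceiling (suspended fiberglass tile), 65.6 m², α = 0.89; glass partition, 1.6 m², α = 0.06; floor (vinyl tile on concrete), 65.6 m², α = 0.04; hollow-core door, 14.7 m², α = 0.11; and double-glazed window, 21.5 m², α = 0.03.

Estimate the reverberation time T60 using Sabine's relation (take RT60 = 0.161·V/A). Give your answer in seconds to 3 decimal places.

0.548 s

Equivalent absorption area: A = 72.4*0.03 + 65.6*0.89 + 1.6*0.06 + 65.6*0.04 + 14.7*0.11 + 21.5*0.03 = 65.538 m².
Volume V = 8.3 × 7.9 × 3.4 = 222.938 m³.
Sabine: RT60 = 0.161 × 222.938 / 65.538 = 0.548 s.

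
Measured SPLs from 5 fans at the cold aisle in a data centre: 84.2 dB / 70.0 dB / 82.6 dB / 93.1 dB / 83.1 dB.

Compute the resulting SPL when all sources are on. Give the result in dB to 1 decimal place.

Sum in the linear (power) domain: Σ 10^(Lᵢ/10) = 10^(84.2/10) + 10^(70.0/10) + 10^(82.6/10) + 10^(93.1/10) + 10^(83.1/10) = 2.701e+09.
L_total = 10·log₁₀(2.701e+09) = 94.3 dB.

94.3 dB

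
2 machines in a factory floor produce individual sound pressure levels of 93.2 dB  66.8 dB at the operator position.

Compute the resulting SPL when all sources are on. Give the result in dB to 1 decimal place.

Sum in the linear (power) domain: Σ 10^(Lᵢ/10) = 10^(93.2/10) + 10^(66.8/10) = 2.094e+09.
L_total = 10·log₁₀(2.094e+09) = 93.2 dB.

93.2 dB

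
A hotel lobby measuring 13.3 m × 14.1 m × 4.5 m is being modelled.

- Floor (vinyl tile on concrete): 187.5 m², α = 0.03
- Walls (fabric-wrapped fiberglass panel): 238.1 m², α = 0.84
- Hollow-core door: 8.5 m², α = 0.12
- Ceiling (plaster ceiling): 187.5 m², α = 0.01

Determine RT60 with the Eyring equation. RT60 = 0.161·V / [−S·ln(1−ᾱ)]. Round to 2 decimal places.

S = Σ Sᵢ = 621.6 m².
Absorption A = 187.5×0.03 + 238.1×0.84 + 8.5×0.12 + 187.5×0.01 = 208.524 sabins.
ᾱ = 208.524 / 621.6 = 0.3355.
Eyring denominator: −S ln(1−ᾱ) = 254.061.
V = 13.3 × 14.1 × 4.5 = 843.885 m³.
T = 0.161·V/[−S·ln(1−ᾱ)] = 0.161·843.885/254.061 = 0.53 s.

0.53 s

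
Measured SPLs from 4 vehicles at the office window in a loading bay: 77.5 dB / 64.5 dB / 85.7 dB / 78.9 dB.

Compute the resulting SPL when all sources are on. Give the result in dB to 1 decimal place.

Σ 10^(Lᵢ/10) = 5.082e+08.
Combined level = 10 log₁₀(5.082e+08) = 87.1 dB.

87.1 dB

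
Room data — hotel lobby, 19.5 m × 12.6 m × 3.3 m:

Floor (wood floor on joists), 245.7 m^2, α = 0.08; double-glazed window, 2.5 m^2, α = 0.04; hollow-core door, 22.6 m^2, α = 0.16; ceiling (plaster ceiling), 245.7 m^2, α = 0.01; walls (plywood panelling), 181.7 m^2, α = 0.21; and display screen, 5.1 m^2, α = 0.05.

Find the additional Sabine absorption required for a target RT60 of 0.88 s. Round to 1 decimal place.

84.1 sabins

Total absorption A₁ = 245.7·0.08 + 2.5·0.04 + 22.6·0.16 + 245.7·0.01 + 181.7·0.21 + 5.1·0.05
  = 19.656 + 0.100 + 3.616 + 2.457 + 38.157 + 0.255 = 64.241 m^2 sabins.
Target A₂ = 0.161·810.81/0.88 = 148.341 sabins (V = 810.81 m³).
Additional absorption ΔA = 148.341 − 64.241 = 84.1 sabins.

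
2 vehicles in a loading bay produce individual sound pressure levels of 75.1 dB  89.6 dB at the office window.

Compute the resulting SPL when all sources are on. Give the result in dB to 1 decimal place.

89.8 dB

Σ 10^(Lᵢ/10) = 9.444e+08.
Combined level = 10 log₁₀(9.444e+08) = 89.8 dB.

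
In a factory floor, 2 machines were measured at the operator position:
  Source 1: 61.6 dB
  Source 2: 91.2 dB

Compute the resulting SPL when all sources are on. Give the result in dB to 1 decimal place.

91.2 dB

Sum in the linear (power) domain: Σ 10^(Lᵢ/10) = 10^(61.6/10) + 10^(91.2/10) = 1.32e+09.
L_total = 10·log₁₀(1.32e+09) = 91.2 dB.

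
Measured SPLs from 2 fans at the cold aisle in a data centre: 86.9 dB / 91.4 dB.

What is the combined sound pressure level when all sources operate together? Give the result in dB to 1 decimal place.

92.7 dB

Σ 10^(Lᵢ/10) = 1.87e+09.
L_total = 10·log₁₀(1.87e+09) = 92.7 dB.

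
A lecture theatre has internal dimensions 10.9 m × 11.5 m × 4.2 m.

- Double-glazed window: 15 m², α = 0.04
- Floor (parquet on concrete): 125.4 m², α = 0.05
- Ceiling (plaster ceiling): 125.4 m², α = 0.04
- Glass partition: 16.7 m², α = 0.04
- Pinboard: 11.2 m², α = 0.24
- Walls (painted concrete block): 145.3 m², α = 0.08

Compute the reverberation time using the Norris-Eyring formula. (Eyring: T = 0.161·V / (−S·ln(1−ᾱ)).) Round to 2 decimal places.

S = Σ Sᵢ = 439.0 m².
Σ(Sᵢαᵢ) = 15·0.04 + 125.4·0.05 + 125.4·0.04 + 16.7·0.04 + 11.2·0.24 + 145.3·0.08 = 26.866.
Mean coefficient ᾱ = A/S = 0.0612.
−S·ln(1−ᾱ) = −439.0 × ln(1 − 0.0612) = 27.724.
V = 10.9 × 11.5 × 4.2 = 526.47 m³.
T = 0.161·V/[−S·ln(1−ᾱ)] = 0.161·526.47/27.724 = 3.06 s.

3.06 s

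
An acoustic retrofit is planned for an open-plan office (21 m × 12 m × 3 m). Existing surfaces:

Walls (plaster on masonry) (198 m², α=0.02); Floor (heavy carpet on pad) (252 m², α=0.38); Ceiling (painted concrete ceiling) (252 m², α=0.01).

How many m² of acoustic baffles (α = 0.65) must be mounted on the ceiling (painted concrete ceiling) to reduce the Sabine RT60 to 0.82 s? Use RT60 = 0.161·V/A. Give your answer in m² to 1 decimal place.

72.2

A₁ = Σ Sᵢαᵢ = 198·0.02 + 252·0.38 + 252·0.01 = 102.240 sabins.
Required A₂ = 0.161·756/0.82 = 148.434 sabins.
Absorption to add: 148.434 − 102.240 = 46.194 sabins.
Each m² of panel replacing the ceiling (painted concrete ceiling) adds (0.65 − 0.01) = 0.64 sabins.
Area = ΔA/Δα = 46.194/0.64 = 72.2 m².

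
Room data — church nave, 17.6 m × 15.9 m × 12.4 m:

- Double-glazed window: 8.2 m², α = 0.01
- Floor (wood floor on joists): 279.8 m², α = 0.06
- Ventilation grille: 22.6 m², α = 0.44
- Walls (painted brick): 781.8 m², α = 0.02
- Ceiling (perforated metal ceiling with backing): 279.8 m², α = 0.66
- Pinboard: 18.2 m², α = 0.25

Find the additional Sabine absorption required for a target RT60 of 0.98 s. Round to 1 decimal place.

338.4 sabins

Total absorption A₁ = 8.2*0.01 + 279.8*0.06 + 22.6*0.44 + 781.8*0.02 + 279.8*0.66 + 18.2*0.25
  = 0.082 + 16.788 + 9.944 + 15.636 + 184.668 + 4.550 = 231.668 m² sabins.
Target A₂ = 0.161·3470.016/0.98 = 570.074 sabins (V = 3470.016 m³).
Additional absorption ΔA = 570.074 − 231.668 = 338.4 sabins.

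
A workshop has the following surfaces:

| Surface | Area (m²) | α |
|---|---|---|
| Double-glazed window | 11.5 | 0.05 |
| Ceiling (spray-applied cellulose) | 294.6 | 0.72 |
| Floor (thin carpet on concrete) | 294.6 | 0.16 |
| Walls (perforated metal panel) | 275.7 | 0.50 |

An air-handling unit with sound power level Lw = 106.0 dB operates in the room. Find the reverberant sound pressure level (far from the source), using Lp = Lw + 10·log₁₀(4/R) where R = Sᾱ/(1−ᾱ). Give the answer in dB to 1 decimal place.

Σ(Sᵢαᵢ) = 11.5·0.05 + 294.6·0.72 + 294.6·0.16 + 275.7·0.50 = 397.673; total area S = 876.4 m².
ᾱ = 397.673/876.4 = 0.4538; R = Sᾱ/(1−ᾱ) = 397.673/(1−0.4538) = 728.072 m².
Lp = 106.0 + 10·log₁₀(4/728.072) = 106.0 + (-22.60) = 83.4 dB.

83.4 dB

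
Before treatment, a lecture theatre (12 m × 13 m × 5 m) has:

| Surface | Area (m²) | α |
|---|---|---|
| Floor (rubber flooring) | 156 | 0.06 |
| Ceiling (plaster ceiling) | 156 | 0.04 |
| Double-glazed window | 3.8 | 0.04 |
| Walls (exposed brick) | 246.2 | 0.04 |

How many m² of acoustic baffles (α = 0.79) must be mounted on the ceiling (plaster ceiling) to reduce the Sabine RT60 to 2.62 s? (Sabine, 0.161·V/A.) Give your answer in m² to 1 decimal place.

29.8

Total absorption A₁ = 156*0.06 + 156*0.04 + 3.8*0.04 + 246.2*0.04
  = 9.360 + 6.240 + 0.152 + 9.848 = 25.600 m² sabins.
V = 780 m³. Target absorption A₂ = 0.161 × 780 / 2.62 = 47.931 sabins.
Absorption to add: 47.931 − 25.600 = 22.331 sabins.
Net gain per m²: Δα = 0.79 − 0.04 = 0.75.
Area = ΔA/Δα = 22.331/0.75 = 29.8 m².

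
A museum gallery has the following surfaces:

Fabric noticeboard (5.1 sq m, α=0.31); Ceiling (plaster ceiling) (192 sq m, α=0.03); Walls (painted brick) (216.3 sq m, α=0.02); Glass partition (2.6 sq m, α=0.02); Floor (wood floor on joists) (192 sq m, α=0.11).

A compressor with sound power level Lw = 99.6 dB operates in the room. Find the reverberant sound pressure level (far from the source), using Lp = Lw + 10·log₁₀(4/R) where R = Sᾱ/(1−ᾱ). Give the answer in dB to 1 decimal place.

90.2 dB

A = 32.839 sabins; S = 608.0 sq m.
ᾱ = 32.839/608.0 = 0.0540; R = Sᾱ/(1−ᾱ) = 32.839/(1−0.0540) = 34.714 sq m.
Lp = Lw + 10 log₁₀(4/R) = 99.6 -9.38 = 90.2 dB.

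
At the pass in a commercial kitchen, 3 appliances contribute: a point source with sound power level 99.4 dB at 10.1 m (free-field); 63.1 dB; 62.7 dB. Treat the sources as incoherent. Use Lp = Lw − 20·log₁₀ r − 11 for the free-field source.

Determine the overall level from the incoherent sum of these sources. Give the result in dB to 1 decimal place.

Source at 10.1 m: Lp = 99.4 − 20·log₁₀(10.1) − 11 = 68.3 dB.
Σ 10^(Lᵢ/10) = 1.066e+07.
Combined level = 10 log₁₀(1.066e+07) = 70.3 dB.

70.3 dB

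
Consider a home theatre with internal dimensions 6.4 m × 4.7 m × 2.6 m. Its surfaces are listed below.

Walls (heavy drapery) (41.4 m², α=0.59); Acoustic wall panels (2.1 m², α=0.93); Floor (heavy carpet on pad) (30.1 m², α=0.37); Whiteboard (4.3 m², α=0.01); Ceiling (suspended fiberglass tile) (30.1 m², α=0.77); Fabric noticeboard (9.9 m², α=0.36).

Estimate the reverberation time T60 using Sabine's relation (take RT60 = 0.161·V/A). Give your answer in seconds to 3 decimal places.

0.196 seconds

Total absorption A = 41.4×0.59 + 2.1×0.93 + 30.1×0.37 + 4.3×0.01 + 30.1×0.77 + 9.9×0.36
  = 24.426 + 1.953 + 11.137 + 0.043 + 23.177 + 3.564 = 64.300 m² sabins.
Volume V = 6.4 × 4.7 × 2.6 = 78.208 m³.
T = 0.161 V/A = 0.161·78.208/64.300 = 0.196 s.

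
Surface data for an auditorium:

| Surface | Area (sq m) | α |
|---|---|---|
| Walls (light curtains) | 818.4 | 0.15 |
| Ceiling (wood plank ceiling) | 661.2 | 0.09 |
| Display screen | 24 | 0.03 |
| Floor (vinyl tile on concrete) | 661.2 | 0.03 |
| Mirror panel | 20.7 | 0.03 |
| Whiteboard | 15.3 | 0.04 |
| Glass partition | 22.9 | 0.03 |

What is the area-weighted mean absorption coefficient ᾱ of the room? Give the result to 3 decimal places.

Total surface area S = 2223.7 sq m.
A = 818.4*0.15 + 661.2*0.09 + 24*0.03 + 661.2*0.03 + 20.7*0.03 + 15.3*0.04 + 22.9*0.03 = 204.744 sabins.
ᾱ = A/S = 0.092.

0.092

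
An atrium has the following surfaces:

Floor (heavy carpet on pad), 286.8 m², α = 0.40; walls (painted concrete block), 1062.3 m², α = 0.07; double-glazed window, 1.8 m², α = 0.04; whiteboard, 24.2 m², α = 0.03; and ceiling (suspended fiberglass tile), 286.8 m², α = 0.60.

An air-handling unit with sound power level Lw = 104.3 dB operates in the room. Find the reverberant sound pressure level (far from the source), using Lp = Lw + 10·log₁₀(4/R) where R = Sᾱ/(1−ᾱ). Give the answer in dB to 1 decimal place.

A = 361.959 sabins; S = 1661.9 m².
ᾱ = 361.959/1661.9 = 0.2178; R = Sᾱ/(1−ᾱ) = 361.959/(1−0.2178) = 462.745 m².
Lp = Lw + 10 log₁₀(4/R) = 104.3 -20.63 = 83.7 dB.

83.7 dB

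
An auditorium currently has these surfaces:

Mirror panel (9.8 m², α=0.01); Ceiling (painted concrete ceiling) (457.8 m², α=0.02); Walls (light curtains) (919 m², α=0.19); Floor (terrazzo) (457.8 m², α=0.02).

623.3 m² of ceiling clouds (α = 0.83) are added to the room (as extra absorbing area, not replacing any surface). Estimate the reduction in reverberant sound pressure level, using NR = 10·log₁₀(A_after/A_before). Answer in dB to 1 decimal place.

5.7 dB

Total absorption A_before = 9.8*0.01 + 457.8*0.02 + 919*0.19 + 457.8*0.02
  = 0.098 + 9.156 + 174.610 + 9.156 = 193.020 m² sabins.
Added absorption = 623.3 × 0.83 = 517.339 sabins.
A_after = 193.020 + 517.339 = 710.359 sabins.
NR = 10·log₁₀(710.359/193.020) = 5.7 dB.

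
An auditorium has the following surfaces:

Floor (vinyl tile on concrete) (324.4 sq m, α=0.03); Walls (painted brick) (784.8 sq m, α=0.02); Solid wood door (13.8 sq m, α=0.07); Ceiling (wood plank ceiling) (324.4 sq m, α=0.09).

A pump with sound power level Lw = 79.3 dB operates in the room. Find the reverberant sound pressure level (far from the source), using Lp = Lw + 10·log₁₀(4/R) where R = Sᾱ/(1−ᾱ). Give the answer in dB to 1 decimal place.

67.7 dB

A = 55.590 sabins; S = 1447.4 sq m.
ᾱ = 55.590/1447.4 = 0.0384; R = Sᾱ/(1−ᾱ) = 55.590/(1−0.0384) = 57.810 sq m.
Lp = 79.3 + 10·log₁₀(4/57.810) = 79.3 + (-11.60) = 67.7 dB.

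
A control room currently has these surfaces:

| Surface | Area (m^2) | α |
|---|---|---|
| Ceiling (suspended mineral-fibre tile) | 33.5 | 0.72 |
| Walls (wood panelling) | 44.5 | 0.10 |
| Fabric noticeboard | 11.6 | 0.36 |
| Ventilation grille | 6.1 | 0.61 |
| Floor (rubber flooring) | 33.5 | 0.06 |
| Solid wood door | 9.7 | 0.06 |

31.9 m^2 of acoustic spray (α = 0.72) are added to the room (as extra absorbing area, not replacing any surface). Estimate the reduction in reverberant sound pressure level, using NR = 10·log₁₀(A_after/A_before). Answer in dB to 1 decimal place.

Total absorption A_before = 33.5·0.72 + 44.5·0.10 + 11.6·0.36 + 6.1·0.61 + 33.5·0.06 + 9.7·0.06
  = 24.120 + 4.450 + 4.176 + 3.721 + 2.010 + 0.582 = 39.059 m^2 sabins.
Treatment contributes 31.9·0.72 = 22.968 sabins.
New total A_after = 62.027 sabins.
Reduction = 10 log₁₀(A_after/A_before) = 10 log₁₀(1.5880) = 2.0 dB.

2.0 dB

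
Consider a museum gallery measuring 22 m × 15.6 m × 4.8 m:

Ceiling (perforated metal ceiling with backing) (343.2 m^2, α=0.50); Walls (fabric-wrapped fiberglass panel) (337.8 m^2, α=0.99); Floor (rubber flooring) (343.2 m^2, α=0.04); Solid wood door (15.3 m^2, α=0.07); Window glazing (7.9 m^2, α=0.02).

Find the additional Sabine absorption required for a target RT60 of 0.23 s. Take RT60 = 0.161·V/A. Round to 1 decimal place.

A₁ = Σ Sᵢαᵢ = 343.2×0.50 + 337.8×0.99 + 343.2×0.04 + 15.3×0.07 + 7.9×0.02 = 520.979 sabins.
V = 1647.36 m³. Required absorption A₂ = 0.161 × 1647.36 / 0.23 = 1153.152 sabins.
Shortfall: 1153.152 − 520.979 = 632.2 sabins.

632.2 sabins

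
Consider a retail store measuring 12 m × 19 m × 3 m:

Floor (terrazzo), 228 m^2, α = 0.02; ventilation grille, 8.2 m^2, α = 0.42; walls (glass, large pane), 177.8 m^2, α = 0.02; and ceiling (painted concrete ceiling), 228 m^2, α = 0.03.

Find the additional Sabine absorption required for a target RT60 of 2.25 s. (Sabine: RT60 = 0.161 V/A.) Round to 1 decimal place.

30.5 sabins

A₁ = Σ Sᵢαᵢ = 228×0.02 + 8.2×0.42 + 177.8×0.02 + 228×0.03 = 18.400 sabins.
Target A₂ = 0.161·684/2.25 = 48.944 sabins (V = 684 m³).
ΔA = A₂ − A₁ = 48.944 − 18.400 = 30.5 sabins.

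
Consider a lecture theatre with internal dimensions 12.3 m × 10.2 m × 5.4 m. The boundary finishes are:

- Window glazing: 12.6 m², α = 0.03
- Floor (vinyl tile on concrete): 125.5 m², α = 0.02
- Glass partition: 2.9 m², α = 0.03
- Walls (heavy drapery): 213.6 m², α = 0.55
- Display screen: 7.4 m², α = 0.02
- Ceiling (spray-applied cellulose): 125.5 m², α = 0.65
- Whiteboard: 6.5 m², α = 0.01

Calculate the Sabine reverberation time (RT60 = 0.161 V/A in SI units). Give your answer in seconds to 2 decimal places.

0.54 sec

Total absorption A = 12.6×0.03 + 125.5×0.02 + 2.9×0.03 + 213.6×0.55 + 7.4×0.02 + 125.5×0.65 + 6.5×0.01
  = 0.378 + 2.510 + 0.087 + 117.480 + 0.148 + 81.575 + 0.065 = 202.243 m² sabins.
V = 12.3·10.2·5.4 = 677.484 m³.
T = 0.161 V/A = 0.161·677.484/202.243 = 0.54 s.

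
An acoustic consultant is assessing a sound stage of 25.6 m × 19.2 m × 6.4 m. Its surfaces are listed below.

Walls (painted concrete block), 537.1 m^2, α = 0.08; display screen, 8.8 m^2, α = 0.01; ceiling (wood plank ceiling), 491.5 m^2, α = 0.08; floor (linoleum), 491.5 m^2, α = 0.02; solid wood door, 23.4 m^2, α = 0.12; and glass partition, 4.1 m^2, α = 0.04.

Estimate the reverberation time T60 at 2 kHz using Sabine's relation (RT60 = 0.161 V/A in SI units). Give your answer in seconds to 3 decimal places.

A = Σ Sᵢαᵢ = 537.1*0.08 + 8.8*0.01 + 491.5*0.08 + 491.5*0.02 + 23.4*0.12 + 4.1*0.04 = 95.178 sabins.
Volume V = 25.6 × 19.2 × 6.4 = 3145.728 m³.
Sabine: RT60 = 0.161 × 3145.728 / 95.178 = 5.321 s.

5.321 s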